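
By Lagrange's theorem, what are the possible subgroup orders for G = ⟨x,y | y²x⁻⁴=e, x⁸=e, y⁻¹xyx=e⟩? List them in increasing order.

|G| = 16 = 2⁴. By Lagrange's theorem the order of any subgroup divides 16; the divisors of 16 are 1, 2, 4, 8, 16.

Answer: 1, 2, 4, 8, 16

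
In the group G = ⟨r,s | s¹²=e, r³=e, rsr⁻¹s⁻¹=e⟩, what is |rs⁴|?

Compute successive powers until reaching e:
  (rs⁴)¹ = rs⁴, (rs⁴)² = r²s⁸, (rs⁴)³ = e.
The smallest positive k with (rs⁴)ᵏ = e is 3.

Answer: 3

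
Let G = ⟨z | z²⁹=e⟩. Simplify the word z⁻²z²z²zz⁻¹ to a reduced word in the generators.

Multiply left to right, reducing at each step:
  (z²⁷) · z² = e
  e · z² = z²
  (z²) · z = z³
  (z³) · z⁻¹ = z²

Answer: z²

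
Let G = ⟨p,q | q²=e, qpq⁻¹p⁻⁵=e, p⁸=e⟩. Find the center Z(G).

An element z ∈ Z(G) iff z commutes with every generator.
For example p² is central: (p²)·p = p³ = p·(p²); (p²)·q = p²q = q·(p²).
Whereas p ∉ Z(G) since p·q = pq ≠ p⁵q = q·p.
Checking each of the 16 elements this way gives Z(G) = {e, p², p⁴, p⁶}, of order 4.

Answer: {e, p², p⁴, p⁶}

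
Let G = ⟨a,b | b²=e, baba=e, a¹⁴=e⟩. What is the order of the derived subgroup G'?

G' = [G, G] is generated by all commutators. The generator-pair commutators are: [a, b] = a².
The subgroup they normally generate is {e, a², a⁴, a⁶, a⁸, a¹⁰, a¹²}, of order 7.
Check: |G/G'| = 28/7 = 4 is the order of the abelianisation.

Answer: 7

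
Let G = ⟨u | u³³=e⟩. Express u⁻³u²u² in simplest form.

Multiply left to right, reducing at each step:
  (u³⁰) · u² = u³²
  (u³²) · u² = u

Answer: u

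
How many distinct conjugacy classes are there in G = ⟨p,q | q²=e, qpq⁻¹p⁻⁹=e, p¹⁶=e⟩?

The conjugacy classes (representative and size) are:
  [e] (size 1), [p⁹] (size 2), [p²] (size 1), [p³] (size 2), [p⁴] (size 1), [p¹³] (size 2), [p⁶] (size 1), [p¹⁵] (size 2), [p⁸] (size 1), [p¹⁰] (size 1), [p¹²] (size 1), [p¹⁴] (size 1), [q] (size 2), [pq] (size 2), [p²q] (size 2), [p¹¹q] (size 2), [p⁴q] (size 2), [p¹³q] (size 2), [p¹⁴q] (size 2), [p¹⁵q] (size 2).
Class equation: 1 + 2 + 1 + 2 + 1 + 2 + 1 + 2 + 1 + 1 + 1 + 1 + 2 + 2 + 2 + 2 + 2 + 2 + 2 + 2 = 32 = |G|. So G has 20 conjugacy classes.

Answer: 20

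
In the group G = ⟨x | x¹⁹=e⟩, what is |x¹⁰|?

Compute successive powers until reaching e:
  (x¹⁰)¹ = x¹⁰, (x¹⁰)² = x, (x¹⁰)³ = x¹¹, (x¹⁰)⁴ = x², (x¹⁰)⁵ = x¹², (x¹⁰)⁶ = x³, (x¹⁰)⁷ = x¹³, (x¹⁰)⁸ = x⁴, (x¹⁰)⁹ = x¹⁴, (x¹⁰)¹⁰ = x⁵, (x¹⁰)¹¹ = x¹⁵, (x¹⁰)¹² = x⁶, (x¹⁰)¹³ = x¹⁶, (x¹⁰)¹⁴ = x⁷, (x¹⁰)¹⁵ = x¹⁷, (x¹⁰)¹⁶ = x⁸, (x¹⁰)¹⁷ = x¹⁸, (x¹⁰)¹⁸ = x⁹, (x¹⁰)¹⁹ = e.
The smallest positive k with (x¹⁰)ᵏ = e is 19.

Answer: 19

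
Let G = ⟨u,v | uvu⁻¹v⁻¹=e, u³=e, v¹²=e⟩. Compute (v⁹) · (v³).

Compute (v⁹) · (v³) by multiplying left to right and reducing via the relations at each step:
  (v⁹) · v³ = e

Answer: e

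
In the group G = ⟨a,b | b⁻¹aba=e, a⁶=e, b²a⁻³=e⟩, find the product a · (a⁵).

Compute a · (a⁵) by multiplying left to right and reducing via the relations at each step:
  a · a⁵ = e

Answer: e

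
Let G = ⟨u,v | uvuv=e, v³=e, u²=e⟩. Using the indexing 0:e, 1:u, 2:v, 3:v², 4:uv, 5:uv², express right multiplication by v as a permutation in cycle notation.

(0 2 3)(1 4 5)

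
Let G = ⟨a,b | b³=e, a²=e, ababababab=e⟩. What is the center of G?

An element z ∈ Z(G) iff z commutes with every generator.
For example e is central: e·a = a = a·e; e·b = b = b·e.
Whereas a ∉ Z(G) since a·b = ab ≠ ba = b·a.
Checking each of the 60 elements this way gives Z(G) = {e}, of order 1.

Answer: {e}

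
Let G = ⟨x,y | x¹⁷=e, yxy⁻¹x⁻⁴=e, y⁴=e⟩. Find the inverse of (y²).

The order of (y²) is 2 (smallest k with (y²)ᵏ = e), so (y²)⁻¹ = (y²)¹ = y².
Check: (y²) · (y²) → (y²) · y² = e, giving e as required.

Answer: y²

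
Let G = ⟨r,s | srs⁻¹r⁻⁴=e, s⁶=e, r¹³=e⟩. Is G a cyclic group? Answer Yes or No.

Every cyclic group is abelian. But r·s = rs while s·r = r⁴s, so r·s ≠ s·r and G is not abelian. Hence G is not cyclic.

Answer: No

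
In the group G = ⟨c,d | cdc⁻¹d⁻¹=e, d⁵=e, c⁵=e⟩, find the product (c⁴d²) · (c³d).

Compute (c⁴d²) · (c³d) by multiplying left to right and reducing via the relations at each step:
  (c⁴d²) · c³ = c²d²
  (c²d²) · d = c²d³

Answer: c²d³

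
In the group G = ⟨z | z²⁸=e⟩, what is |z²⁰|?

Compute successive powers until reaching e:
  (z²⁰)¹ = z²⁰, (z²⁰)² = z¹², (z²⁰)³ = z⁴, (z²⁰)⁴ = z²⁴, (z²⁰)⁵ = z¹⁶, (z²⁰)⁶ = z⁸, (z²⁰)⁷ = e.
The smallest positive k with (z²⁰)ᵏ = e is 7.

Answer: 7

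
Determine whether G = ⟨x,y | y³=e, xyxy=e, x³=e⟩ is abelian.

x·y = xy but y·x = x²y², so x·y ≠ y·x and G is not abelian.

Answer: No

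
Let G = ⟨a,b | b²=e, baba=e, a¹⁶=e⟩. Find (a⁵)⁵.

Compute successive powers of (a⁵), reducing at each step:
  (a⁵)²: (a⁵) · a⁵ = a¹⁰
  (a⁵)³: (a¹⁰) · a⁵ = a¹⁵
  (a⁵)⁴: (a¹⁵) · a⁵ = a⁴
  (a⁵)⁵: (a⁴) · a⁵ = a⁹

Answer: a⁹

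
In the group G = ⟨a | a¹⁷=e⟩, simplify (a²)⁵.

Compute successive powers of (a²), reducing at each step:
  (a²)²: (a²) · a² = a⁴
  (a²)³: (a⁴) · a² = a⁶
  (a²)⁴: (a⁶) · a² = a⁸
  (a²)⁵: (a⁸) · a² = a¹⁰

Answer: a¹⁰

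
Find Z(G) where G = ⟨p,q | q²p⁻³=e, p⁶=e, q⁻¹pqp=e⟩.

An element z ∈ Z(G) iff z commutes with every generator.
For example p³ is central: (p³)·p = p⁴ = p·(p³); (p³)·q = q⁻¹ = q·(p³).
Whereas p ∉ Z(G) since p·q = pq ≠ p²q⁻¹ = q·p.
Checking each of the 12 elements this way gives Z(G) = {e, p³}, of order 2.

Answer: {e, p³}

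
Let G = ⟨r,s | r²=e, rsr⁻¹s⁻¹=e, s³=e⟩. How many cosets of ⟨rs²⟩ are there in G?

First find ord(rs²) by computing successive powers:
  (rs²)¹ = rs², (rs²)² = s, (rs²)³ = r, (rs²)⁴ = s², (rs²)⁵ = rs, (rs²)⁶ = e.
So |⟨rs²⟩| = ord(rs²) = 6. With |G| = 6, by Lagrange [G : ⟨rs²⟩] = 6/6 = 1.

Answer: 1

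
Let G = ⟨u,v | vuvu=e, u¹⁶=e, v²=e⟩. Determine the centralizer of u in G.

⟨u⟩ ⊆ C_G(u) since powers of u commute with u; so |C_G(u)| ≥ |⟨u⟩| = 16.
By orbit–stabilizer, |C_G(u)| = |G| / |conj. class of u| = 32 / 2 = 16.
The 16 elements commuting with u are {e, u, u², u³, u⁴, u⁵, u⁶, u⁷, u⁸, u⁹, u¹⁰, u¹¹, u¹², u¹³, u¹⁴, u¹⁵}.

Answer: {e, u, u², u³, u⁴, u⁵, u⁶, u⁷, u⁸, u⁹, u¹⁰, u¹¹, u¹², u¹³, u¹⁴, u¹⁵}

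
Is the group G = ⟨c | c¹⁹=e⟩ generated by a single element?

|G| = 19. The element c has order 19 (its powers give 19 distinct elements), so ⟨c⟩ = G and G is cyclic.

Answer: Yes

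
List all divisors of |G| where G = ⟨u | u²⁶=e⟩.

|G| = 26 = 2 · 13. By Lagrange's theorem the order of any subgroup divides 26; the divisors of 26 are 1, 2, 13, 26.

Answer: 1, 2, 13, 26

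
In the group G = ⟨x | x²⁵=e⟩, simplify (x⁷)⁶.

Compute successive powers of (x⁷), reducing at each step:
  (x⁷)²: (x⁷) · x⁷ = x¹⁴
  (x⁷)³: (x¹⁴) · x⁷ = x²¹
  (x⁷)⁴: (x²¹) · x⁷ = x³
  (x⁷)⁵: (x³) · x⁷ = x¹⁰
  (x⁷)⁶: (x¹⁰) · x⁷ = x¹⁷

Answer: x¹⁷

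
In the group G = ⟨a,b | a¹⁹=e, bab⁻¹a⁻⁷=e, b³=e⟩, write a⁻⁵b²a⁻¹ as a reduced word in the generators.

Multiply left to right, reducing at each step:
  (a¹⁴) · b² = a¹⁴b²
  (a¹⁴b²) · a⁻¹ = a³b²

Answer: a³b²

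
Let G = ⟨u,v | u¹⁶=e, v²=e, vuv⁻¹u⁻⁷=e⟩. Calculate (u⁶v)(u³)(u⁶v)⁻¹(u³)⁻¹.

[(u⁶v), (u³)] = (u⁶v)·(u³)·(u⁶v)⁻¹·(u³)⁻¹.
  (u⁶v) · (u³) = u¹¹v
  (u¹¹v) · (u⁶v) = u⁵
  (u⁵) · (u¹³) = u²

Answer: u²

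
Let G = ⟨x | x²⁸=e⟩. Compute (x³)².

Compute successive powers of (x³), reducing at each step:
  (x³)²: (x³) · x³ = x⁶

Answer: x⁶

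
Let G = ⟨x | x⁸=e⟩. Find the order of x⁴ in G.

Compute successive powers until reaching e:
  (x⁴)¹ = x⁴, (x⁴)² = e.
The smallest positive k with (x⁴)ᵏ = e is 2.

Answer: 2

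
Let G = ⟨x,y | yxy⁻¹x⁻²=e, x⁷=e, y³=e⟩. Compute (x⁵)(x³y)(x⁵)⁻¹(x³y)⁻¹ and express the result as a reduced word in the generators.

[(x⁵), (x³y)] = (x⁵)·(x³y)·(x⁵)⁻¹·(x³y)⁻¹.
  (x⁵) · (x³y) = xy
  (xy) · (x²) = x⁵y
  (x⁵y) · (x²y²) = x²

Answer: x²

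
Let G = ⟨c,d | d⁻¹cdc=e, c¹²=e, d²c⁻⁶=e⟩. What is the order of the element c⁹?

Compute successive powers until reaching e:
  (c⁹)¹ = c⁹, (c⁹)² = c⁶, (c⁹)³ = c³, (c⁹)⁴ = e.
The smallest positive k with (c⁹)ᵏ = e is 4.

Answer: 4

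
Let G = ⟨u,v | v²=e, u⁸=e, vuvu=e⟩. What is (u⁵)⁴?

Compute successive powers of (u⁵), reducing at each step:
  (u⁵)²: (u⁵) · u⁵ = u²
  (u⁵)³: (u²) · u⁵ = u⁷
  (u⁵)⁴: (u⁷) · u⁵ = u⁴

Answer: u⁴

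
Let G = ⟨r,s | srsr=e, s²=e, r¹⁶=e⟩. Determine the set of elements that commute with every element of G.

An element z ∈ Z(G) iff z commutes with every generator.
For example r⁸ is central: (r⁸)·r = r⁹ = r·(r⁸); (r⁸)·s = r⁸s = s·(r⁸).
Whereas r ∉ Z(G) since r·s = rs ≠ r¹⁵s = s·r.
Checking each of the 32 elements this way gives Z(G) = {e, r⁸}, of order 2.

Answer: {e, r⁸}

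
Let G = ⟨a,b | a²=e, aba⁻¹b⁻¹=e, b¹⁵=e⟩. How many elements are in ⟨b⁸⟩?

|⟨b⁸⟩| equals the order of b⁸. Compute successive powers until reaching e:
  (b⁸)¹ = b⁸, (b⁸)² = b, (b⁸)³ = b⁹, (b⁸)⁴ = b², (b⁸)⁵ = b¹⁰, (b⁸)⁶ = b³, (b⁸)⁷ = b¹¹, (b⁸)⁸ = b⁴, (b⁸)⁹ = b¹², (b⁸)¹⁰ = b⁵, (b⁸)¹¹ = b¹³, (b⁸)¹² = b⁶, (b⁸)¹³ = b¹⁴, (b⁸)¹⁴ = b⁷, (b⁸)¹⁵ = e.
The smallest positive k with (b⁸)ᵏ = e is 15, so |⟨b⁸⟩| = 15.

Answer: 15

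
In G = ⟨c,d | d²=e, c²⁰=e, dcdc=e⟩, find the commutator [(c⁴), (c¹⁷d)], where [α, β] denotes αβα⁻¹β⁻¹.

[(c⁴), (c¹⁷d)] = (c⁴)·(c¹⁷d)·(c⁴)⁻¹·(c¹⁷d)⁻¹.
  (c⁴) · (c¹⁷d) = cd
  (cd) · (c¹⁶) = c⁵d
  (c⁵d) · (c¹⁷d) = c⁸

Answer: c⁸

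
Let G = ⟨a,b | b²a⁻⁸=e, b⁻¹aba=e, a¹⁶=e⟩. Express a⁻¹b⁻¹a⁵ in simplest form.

Multiply left to right, reducing at each step:
  (a¹⁵) · b⁻¹ = a⁷b
  (a⁷b) · a⁵ = a²b

Answer: a²b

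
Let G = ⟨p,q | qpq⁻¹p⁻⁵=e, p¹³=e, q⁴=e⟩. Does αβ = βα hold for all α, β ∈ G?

p·q = pq but q·p = p⁵q, so p·q ≠ q·p and G is not abelian.

Answer: No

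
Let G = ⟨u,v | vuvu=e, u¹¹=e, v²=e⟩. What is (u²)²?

Compute successive powers of (u²), reducing at each step:
  (u²)²: (u²) · u² = u⁴

Answer: u⁴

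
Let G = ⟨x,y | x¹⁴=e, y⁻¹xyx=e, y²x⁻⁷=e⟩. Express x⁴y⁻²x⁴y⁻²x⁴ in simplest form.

Multiply left to right, reducing at each step:
  (x⁴) · y⁻² = x¹¹
  (x¹¹) · x⁴ = x
  x · y⁻² = x⁸
  (x⁸) · x⁴ = x¹²

Answer: x¹²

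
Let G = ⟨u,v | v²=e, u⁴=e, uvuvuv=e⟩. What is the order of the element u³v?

Compute successive powers until reaching e:
  (u³v)¹ = u³v, (u³v)² = vu, (u³v)³ = e.
The smallest positive k with (u³v)ᵏ = e is 3.

Answer: 3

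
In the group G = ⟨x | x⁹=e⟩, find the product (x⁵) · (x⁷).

Compute (x⁵) · (x⁷) by multiplying left to right and reducing via the relations at each step:
  (x⁵) · x⁷ = x³

Answer: x³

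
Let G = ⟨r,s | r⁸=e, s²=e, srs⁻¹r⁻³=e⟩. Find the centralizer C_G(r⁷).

⟨r⁷⟩ ⊆ C_G(r⁷) since powers of r⁷ commute with r⁷; so |C_G(r⁷)| ≥ |⟨r⁷⟩| = 8.
By orbit–stabilizer, |C_G(r⁷)| = |G| / |conj. class of r⁷| = 16 / 2 = 8.
The 8 elements commuting with r⁷ are {e, r, r², r³, r⁴, r⁵, r⁶, r⁷}.

Answer: {e, r, r², r³, r⁴, r⁵, r⁶, r⁷}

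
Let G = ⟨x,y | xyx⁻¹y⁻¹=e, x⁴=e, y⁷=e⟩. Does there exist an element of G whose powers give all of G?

|G| = 28. The element xy has order 28 (its powers give 28 distinct elements), so ⟨xy⟩ = G and G is cyclic.

Answer: Yes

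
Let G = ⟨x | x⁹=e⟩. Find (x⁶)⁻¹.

The order of (x⁶) is 3 (smallest k with (x⁶)ᵏ = e), so (x⁶)⁻¹ = (x⁶)² = x³.
Check: (x⁶) · (x³) → (x⁶) · x³ = e, giving e as required.

Answer: x³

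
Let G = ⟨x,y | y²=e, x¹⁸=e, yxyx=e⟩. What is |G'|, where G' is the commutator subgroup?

G' = [G, G] is generated by all commutators. The generator-pair commutators are: [x, y] = x².
The subgroup they normally generate is {e, x², x⁴, x⁶, x⁸, x¹⁰, x¹², x¹⁴, x¹⁶}, of order 9.
Check: |G/G'| = 36/9 = 4 is the order of the abelianisation.

Answer: 9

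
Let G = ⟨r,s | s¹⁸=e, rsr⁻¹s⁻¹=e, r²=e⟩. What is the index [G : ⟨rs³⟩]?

First find ord(rs³) by computing successive powers:
  (rs³)¹ = rs³, (rs³)² = s⁶, (rs³)³ = rs⁹, (rs³)⁴ = s¹², (rs³)⁵ = rs¹⁵, (rs³)⁶ = e.
So |⟨rs³⟩| = ord(rs³) = 6. With |G| = 36, by Lagrange [G : ⟨rs³⟩] = 36/6 = 6.

Answer: 6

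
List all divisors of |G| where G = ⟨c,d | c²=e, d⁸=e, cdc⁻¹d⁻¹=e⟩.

|G| = 16 = 2⁴. By Lagrange's theorem the order of any subgroup divides 16; the divisors of 16 are 1, 2, 4, 8, 16.

Answer: 1, 2, 4, 8, 16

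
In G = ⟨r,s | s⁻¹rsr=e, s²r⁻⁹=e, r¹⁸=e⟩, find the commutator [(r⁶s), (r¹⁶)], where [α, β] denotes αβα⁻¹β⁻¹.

[(r⁶s), (r¹⁶)] = (r⁶s)·(r¹⁶)·(r⁶s)⁻¹·(r¹⁶)⁻¹.
  (r⁶s) · (r¹⁶) = r⁸s
  (r⁸s) · (r⁶s⁻¹) = r²
  (r²) · (r²) = r⁴

Answer: r⁴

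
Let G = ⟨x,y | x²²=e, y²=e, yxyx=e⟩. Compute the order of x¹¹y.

Compute successive powers until reaching e:
  (x¹¹y)¹ = x¹¹y, (x¹¹y)² = e.
The smallest positive k with (x¹¹y)ᵏ = e is 2.

Answer: 2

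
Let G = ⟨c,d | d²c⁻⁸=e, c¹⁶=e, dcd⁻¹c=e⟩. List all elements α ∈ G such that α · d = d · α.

⟨d⟩ ⊆ C_G(d) since powers of d commute with d; so |C_G(d)| ≥ |⟨d⟩| = 4.
By orbit–stabilizer, |C_G(d)| = |G| / |conj. class of d| = 32 / 8 = 4.
The 4 elements commuting with d are {e, c⁸, d, d⁻¹}.

Answer: {e, c⁸, d, d⁻¹}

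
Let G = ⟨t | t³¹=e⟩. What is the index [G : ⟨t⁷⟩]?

First find ord(t⁷) by computing successive powers:
  (t⁷)¹ = t⁷, (t⁷)² = t¹⁴, (t⁷)³ = t²¹, (t⁷)⁴ = t²⁸, (t⁷)⁵ = t⁴, (t⁷)⁶ = t¹¹, (t⁷)⁷ = t¹⁸, (t⁷)⁸ = t²⁵, (t⁷)⁹ = t, (t⁷)¹⁰ = t⁸, (t⁷)¹¹ = t¹⁵, (t⁷)¹² = t²², (t⁷)¹³ = t²⁹, (t⁷)¹⁴ = t⁵, (t⁷)¹⁵ = t¹², (t⁷)¹⁶ = t¹⁹, (t⁷)¹⁷ = t²⁶, (t⁷)¹⁸ = t², (t⁷)¹⁹ = t⁹, (t⁷)²⁰ = t¹⁶, (t⁷)²¹ = t²³, (t⁷)²² = t³⁰, (t⁷)²³ = t⁶, (t⁷)²⁴ = t¹³, (t⁷)²⁵ = t²⁰, (t⁷)²⁶ = t²⁷, (t⁷)²⁷ = t³, (t⁷)²⁸ = t¹⁰, (t⁷)²⁹ = t¹⁷, (t⁷)³⁰ = t²⁴, (t⁷)³¹ = e.
So |⟨t⁷⟩| = ord(t⁷) = 31. With |G| = 31, by Lagrange [G : ⟨t⁷⟩] = 31/31 = 1.

Answer: 1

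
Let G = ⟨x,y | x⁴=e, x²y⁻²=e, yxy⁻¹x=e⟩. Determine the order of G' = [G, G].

G' = [G, G] is generated by all commutators. The generator-pair commutators are: [x, y] = x².
The subgroup they normally generate is {e, x²}, of order 2.
Check: |G/G'| = 8/2 = 4 is the order of the abelianisation.

Answer: 2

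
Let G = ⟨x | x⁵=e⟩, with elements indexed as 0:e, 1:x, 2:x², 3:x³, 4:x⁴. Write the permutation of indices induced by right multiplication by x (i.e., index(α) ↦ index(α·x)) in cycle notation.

(0 1 2 3 4)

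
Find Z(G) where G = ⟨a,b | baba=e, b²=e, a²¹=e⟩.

An element z ∈ Z(G) iff z commutes with every generator.
For example e is central: e·a = a = a·e; e·b = b = b·e.
Whereas a ∉ Z(G) since a·b = ab ≠ a²⁰b = b·a.
Checking each of the 42 elements this way gives Z(G) = {e}, of order 1.

Answer: {e}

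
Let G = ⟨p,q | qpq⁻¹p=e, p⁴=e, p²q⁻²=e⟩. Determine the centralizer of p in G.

⟨p⟩ ⊆ C_G(p) since powers of p commute with p; so |C_G(p)| ≥ |⟨p⟩| = 4.
By orbit–stabilizer, |C_G(p)| = |G| / |conj. class of p| = 8 / 2 = 4.
The 4 elements commuting with p are {e, p, p², p³}.

Answer: {e, p, p², p³}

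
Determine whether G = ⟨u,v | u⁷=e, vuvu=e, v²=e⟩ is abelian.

u·v = uv but v·u = u⁶v, so u·v ≠ v·u and G is not abelian.

Answer: No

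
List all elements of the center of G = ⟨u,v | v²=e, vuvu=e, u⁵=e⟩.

An element z ∈ Z(G) iff z commutes with every generator.
For example e is central: e·u = u = u·e; e·v = v = v·e.
Whereas u ∉ Z(G) since u·v = uv ≠ u⁴v = v·u.
Checking each of the 10 elements this way gives Z(G) = {e}, of order 1.

Answer: {e}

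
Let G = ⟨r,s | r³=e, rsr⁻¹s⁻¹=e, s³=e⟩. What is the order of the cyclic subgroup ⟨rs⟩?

|⟨rs⟩| equals the order of rs. Compute successive powers until reaching e:
  (rs)¹ = rs, (rs)² = r²s², (rs)³ = e.
The smallest positive k with (rs)ᵏ = e is 3, so |⟨rs⟩| = 3.

Answer: 3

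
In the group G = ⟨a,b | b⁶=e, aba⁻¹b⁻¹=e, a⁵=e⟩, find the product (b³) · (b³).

Compute (b³) · (b³) by multiplying left to right and reducing via the relations at each step:
  (b³) · b³ = e

Answer: e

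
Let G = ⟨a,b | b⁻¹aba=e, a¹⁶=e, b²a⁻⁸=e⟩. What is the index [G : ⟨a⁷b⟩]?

First find ord(a⁷b) by computing successive powers:
  (a⁷b)¹ = a⁷b, (a⁷b)² = a⁸, (a⁷b)³ = a⁷b⁻¹, (a⁷b)⁴ = e.
So |⟨a⁷b⟩| = ord(a⁷b) = 4. With |G| = 32, by Lagrange [G : ⟨a⁷b⟩] = 32/4 = 8.

Answer: 8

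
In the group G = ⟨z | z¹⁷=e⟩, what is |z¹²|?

Compute successive powers until reaching e:
  (z¹²)¹ = z¹², (z¹²)² = z⁷, (z¹²)³ = z², (z¹²)⁴ = z¹⁴, (z¹²)⁵ = z⁹, (z¹²)⁶ = z⁴, (z¹²)⁷ = z¹⁶, (z¹²)⁸ = z¹¹, (z¹²)⁹ = z⁶, (z¹²)¹⁰ = z, (z¹²)¹¹ = z¹³, (z¹²)¹² = z⁸, (z¹²)¹³ = z³, (z¹²)¹⁴ = z¹⁵, (z¹²)¹⁵ = z¹⁰, (z¹²)¹⁶ = z⁵, (z¹²)¹⁷ = e.
The smallest positive k with (z¹²)ᵏ = e is 17.

Answer: 17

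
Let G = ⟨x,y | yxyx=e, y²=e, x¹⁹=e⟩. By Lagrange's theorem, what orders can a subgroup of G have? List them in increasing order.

|G| = 38 = 2 · 19. By Lagrange's theorem the order of any subgroup divides 38; the divisors of 38 are 1, 2, 19, 38.

Answer: 1, 2, 19, 38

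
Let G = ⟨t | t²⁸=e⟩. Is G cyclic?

|G| = 28. The element t has order 28 (its powers give 28 distinct elements), so ⟨t⟩ = G and G is cyclic.

Answer: Yes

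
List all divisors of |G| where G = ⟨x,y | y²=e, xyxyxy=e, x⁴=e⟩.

|G| = 24 = 2³ · 3. By Lagrange's theorem the order of any subgroup divides 24; the divisors of 24 are 1, 2, 3, 4, 6, 8, 12, 24.

Answer: 1, 2, 3, 4, 6, 8, 12, 24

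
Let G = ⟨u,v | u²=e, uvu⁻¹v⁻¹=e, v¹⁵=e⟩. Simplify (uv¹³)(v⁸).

Compute (uv¹³) · (v⁸) by multiplying left to right and reducing via the relations at each step:
  (uv¹³) · v⁸ = uv⁶

Answer: uv⁶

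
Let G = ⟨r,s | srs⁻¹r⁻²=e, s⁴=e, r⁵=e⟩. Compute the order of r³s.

Compute successive powers until reaching e:
  (r³s)¹ = r³s, (r³s)² = r⁴s², (r³s)³ = rs³, (r³s)⁴ = e.
The smallest positive k with (r³s)ᵏ = e is 4.

Answer: 4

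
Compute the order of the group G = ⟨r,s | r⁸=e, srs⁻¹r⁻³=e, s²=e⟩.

Enumerate words in the generators, reducing via the relations: the distinct elements are
  {e, r, s, rs, r², r³, r⁴, r⁵, r⁶, r⁷, r²s, r³s, r⁴s, r⁵s, r⁶s, r⁷s}.
No further products give new elements, so |G| = 16.

Answer: 16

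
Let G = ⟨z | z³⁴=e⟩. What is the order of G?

G is generated by a single element, so G is cyclic. The relator gives z³⁴ = e and no smaller power is forced to be e, so the 34 powers {e, z, z², z³, z⁴, z⁵, z⁶, z⁷, z⁸, z⁹, z²², z²³, z²¹, z²⁰, z²⁴, z²⁵, z²⁶, z²⁷, z²⁸, z²⁹, z³², z³³, z³¹, z³⁰, z¹², z¹³, z¹¹, z¹⁰, z¹⁴, z¹⁵, z¹⁶, z¹⁷, z¹⁸, z¹⁹} are distinct. Hence |G| = 34.

Answer: 34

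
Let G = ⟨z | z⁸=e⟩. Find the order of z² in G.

Compute successive powers until reaching e:
  (z²)¹ = z², (z²)² = z⁴, (z²)³ = z⁶, (z²)⁴ = e.
The smallest positive k with (z²)ᵏ = e is 4.

Answer: 4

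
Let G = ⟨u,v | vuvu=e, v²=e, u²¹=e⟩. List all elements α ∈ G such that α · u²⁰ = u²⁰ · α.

⟨u²⁰⟩ ⊆ C_G(u²⁰) since powers of u²⁰ commute with u²⁰; so |C_G(u²⁰)| ≥ |⟨u²⁰⟩| = 21.
By orbit–stabilizer, |C_G(u²⁰)| = |G| / |conj. class of u²⁰| = 42 / 2 = 21.
The 21 elements commuting with u²⁰ are {e, u, u², u³, u⁴, u⁵, u⁶, u⁷, u⁸, u⁹, u¹⁰, u¹¹, u¹², u¹³, u¹⁴, u¹⁵, u¹⁶, u¹⁷, u¹⁸, u¹⁹, u²⁰}.

Answer: {e, u, u², u³, u⁴, u⁵, u⁶, u⁷, u⁸, u⁹, u¹⁰, u¹¹, u¹², u¹³, u¹⁴, u¹⁵, u¹⁶, u¹⁷, u¹⁸, u¹⁹, u²⁰}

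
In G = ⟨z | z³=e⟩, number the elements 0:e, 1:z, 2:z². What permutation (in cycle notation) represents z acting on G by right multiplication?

(0 1 2)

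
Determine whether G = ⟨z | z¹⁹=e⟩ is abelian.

G has a single generator, so G is cyclic and hence abelian.

Answer: Yes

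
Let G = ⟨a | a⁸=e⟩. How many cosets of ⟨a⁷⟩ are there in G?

First find ord(a⁷) by computing successive powers:
  (a⁷)¹ = a⁷, (a⁷)² = a⁶, (a⁷)³ = a⁵, (a⁷)⁴ = a⁴, (a⁷)⁵ = a³, (a⁷)⁶ = a², (a⁷)⁷ = a, (a⁷)⁸ = e.
So |⟨a⁷⟩| = ord(a⁷) = 8. With |G| = 8, by Lagrange [G : ⟨a⁷⟩] = 8/8 = 1.

Answer: 1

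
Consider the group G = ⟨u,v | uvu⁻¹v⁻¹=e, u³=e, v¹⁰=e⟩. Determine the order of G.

Enumerate words in the generators, reducing via the relations: the distinct elements are
  {e, u, v, uv, u², v², v³, v⁴, v⁵, v⁶, v⁷, v⁸, v⁹, uv², uv³, uv⁴, uv⁵, uv⁶, uv⁷, uv⁸, uv⁹, u²v, u²v², u²v³, u²v⁴, u²v⁵, u²v⁶, u²v⁷, u²v⁸, u²v⁹}.
No further products give new elements, so |G| = 30.

Answer: 30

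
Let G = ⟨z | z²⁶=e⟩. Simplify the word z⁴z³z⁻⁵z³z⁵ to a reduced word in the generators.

Multiply left to right, reducing at each step:
  (z⁴) · z³ = z⁷
  (z⁷) · z⁻⁵ = z²
  (z²) · z³ = z⁵
  (z⁵) · z⁵ = z¹⁰

Answer: z¹⁰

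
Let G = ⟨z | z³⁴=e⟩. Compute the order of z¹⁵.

Compute successive powers until reaching e:
  (z¹⁵)¹ = z¹⁵, (z¹⁵)² = z³⁰, (z¹⁵)³ = z¹¹, (z¹⁵)⁴ = z²⁶, (z¹⁵)⁵ = z⁷, (z¹⁵)⁶ = z²², (z¹⁵)⁷ = z³, (z¹⁵)⁸ = z¹⁸, (z¹⁵)⁹ = z³³, (z¹⁵)¹⁰ = z¹⁴, (z¹⁵)¹¹ = z²⁹, (z¹⁵)¹² = z¹⁰, (z¹⁵)¹³ = z²⁵, (z¹⁵)¹⁴ = z⁶, (z¹⁵)¹⁵ = z²¹, (z¹⁵)¹⁶ = z², (z¹⁵)¹⁷ = z¹⁷, (z¹⁵)¹⁸ = z³², (z¹⁵)¹⁹ = z¹³, (z¹⁵)²⁰ = z²⁸, (z¹⁵)²¹ = z⁹, (z¹⁵)²² = z²⁴, (z¹⁵)²³ = z⁵, (z¹⁵)²⁴ = z²⁰, (z¹⁵)²⁵ = z, (z¹⁵)²⁶ = z¹⁶, (z¹⁵)²⁷ = z³¹, (z¹⁵)²⁸ = z¹², (z¹⁵)²⁹ = z²⁷, (z¹⁵)³⁰ = z⁸, (z¹⁵)³¹ = z²³, (z¹⁵)³² = z⁴, (z¹⁵)³³ = z¹⁹, (z¹⁵)³⁴ = e.
The smallest positive k with (z¹⁵)ᵏ = e is 34.

Answer: 34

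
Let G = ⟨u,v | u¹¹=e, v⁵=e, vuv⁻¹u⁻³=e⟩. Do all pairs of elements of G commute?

u·v = uv but v·u = u³v, so u·v ≠ v·u and G is not abelian.

Answer: No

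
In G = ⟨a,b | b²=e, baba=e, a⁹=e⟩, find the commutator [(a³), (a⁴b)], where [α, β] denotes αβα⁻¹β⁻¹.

[(a³), (a⁴b)] = (a³)·(a⁴b)·(a³)⁻¹·(a⁴b)⁻¹.
  (a³) · (a⁴b) = a⁷b
  (a⁷b) · (a⁶) = ab
  (ab) · (a⁴b) = a⁶

Answer: a⁶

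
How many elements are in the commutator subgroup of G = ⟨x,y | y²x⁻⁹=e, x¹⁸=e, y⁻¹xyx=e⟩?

G' = [G, G] is generated by all commutators. The generator-pair commutators are: [x, y] = x².
The subgroup they normally generate is {e, x², x⁴, x⁶, x⁸, x¹⁰, x¹², x¹⁴, x¹⁶}, of order 9.
Check: |G/G'| = 36/9 = 4 is the order of the abelianisation.

Answer: 9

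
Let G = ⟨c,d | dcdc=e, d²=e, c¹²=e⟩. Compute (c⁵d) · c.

Compute (c⁵d) · c by multiplying left to right and reducing via the relations at each step:
  (c⁵d) · c = c⁴d

Answer: c⁴d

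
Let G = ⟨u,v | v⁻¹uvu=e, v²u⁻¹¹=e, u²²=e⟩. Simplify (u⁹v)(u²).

Compute (u⁹v) · (u²) by multiplying left to right and reducing via the relations at each step:
  (u⁹v) · u² = u⁷v

Answer: u⁷v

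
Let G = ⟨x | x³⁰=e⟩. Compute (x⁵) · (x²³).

Compute (x⁵) · (x²³) by multiplying left to right and reducing via the relations at each step:
  (x⁵) · x²³ = x²⁸

Answer: x²⁸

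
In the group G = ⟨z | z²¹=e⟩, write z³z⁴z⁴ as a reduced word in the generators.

Multiply left to right, reducing at each step:
  (z³) · z⁴ = z⁷
  (z⁷) · z⁴ = z¹¹

Answer: z¹¹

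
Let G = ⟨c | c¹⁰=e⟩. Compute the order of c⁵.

Compute successive powers until reaching e:
  (c⁵)¹ = c⁵, (c⁵)² = e.
The smallest positive k with (c⁵)ᵏ = e is 2.

Answer: 2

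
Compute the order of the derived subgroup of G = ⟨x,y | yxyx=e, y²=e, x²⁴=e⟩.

G' = [G, G] is generated by all commutators. The generator-pair commutators are: [x, y] = x².
The subgroup they normally generate is {e, x², x⁴, x⁶, x⁸, x¹⁰, x¹², x¹⁴, x¹⁶, x¹⁸, x²⁰, x²²}, of order 12.
Check: |G/G'| = 48/12 = 4 is the order of the abelianisation.

Answer: 12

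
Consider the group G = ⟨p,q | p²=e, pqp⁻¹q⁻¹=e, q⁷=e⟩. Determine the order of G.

Enumerate words in the generators, reducing via the relations: the distinct elements are
  {e, p, q, pq, q², q³, q⁴, q⁵, q⁶, pq², pq³, pq⁴, pq⁵, pq⁶}.
No further products give new elements, so |G| = 14.

Answer: 14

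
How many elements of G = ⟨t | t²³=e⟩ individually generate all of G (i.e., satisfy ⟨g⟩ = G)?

G is cyclic of order 23. An element generates G iff its order is 23, and a cyclic group of order 23 has exactly φ(23) = 22 such elements.

Answer: 22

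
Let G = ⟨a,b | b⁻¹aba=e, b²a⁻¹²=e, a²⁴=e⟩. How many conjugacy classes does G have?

The conjugacy classes (representative and size) are:
  [e] (size 1), [a] (size 2), [a²] (size 2), [a³] (size 2), [a⁴] (size 2), [a⁵] (size 2), [a¹⁸] (size 2), [a⁷] (size 2), [a¹⁶] (size 2), [a¹⁵] (size 2), [a¹⁴] (size 2), [a¹³] (size 2), [a¹²] (size 1), [a⁶b] (size 12), [a⁵b⁻¹] (size 12).
Class equation: 1 + 2 + 2 + 2 + 2 + 2 + 2 + 2 + 2 + 2 + 2 + 2 + 1 + 12 + 12 = 48 = |G|. So G has 15 conjugacy classes.

Answer: 15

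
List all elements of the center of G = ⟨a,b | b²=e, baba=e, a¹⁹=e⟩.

An element z ∈ Z(G) iff z commutes with every generator.
For example e is central: e·a = a = a·e; e·b = b = b·e.
Whereas a ∉ Z(G) since a·b = ab ≠ a¹⁸b = b·a.
Checking each of the 38 elements this way gives Z(G) = {e}, of order 1.

Answer: {e}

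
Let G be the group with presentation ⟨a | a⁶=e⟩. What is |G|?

G is generated by a single element, so G is cyclic. The relator gives a⁶ = e and no smaller power is forced to be e, so the 6 powers {a, e, a², a³, a⁴, a⁵} are distinct. Hence |G| = 6.

Answer: 6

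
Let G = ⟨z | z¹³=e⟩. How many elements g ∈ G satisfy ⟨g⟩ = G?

G is cyclic of order 13. An element generates G iff its order is 13, and a cyclic group of order 13 has exactly φ(13) = 12 such elements.

Answer: 12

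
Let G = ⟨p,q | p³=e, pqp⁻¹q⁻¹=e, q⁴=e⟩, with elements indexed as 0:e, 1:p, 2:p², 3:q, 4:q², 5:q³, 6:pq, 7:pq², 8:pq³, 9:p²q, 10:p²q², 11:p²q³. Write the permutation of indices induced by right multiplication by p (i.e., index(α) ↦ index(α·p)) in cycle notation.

(0 1 2)(3 6 9)(4 7 10)(5 8 11)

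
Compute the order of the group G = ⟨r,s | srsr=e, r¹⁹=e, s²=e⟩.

Enumerate words in the generators, reducing via the relations: the distinct elements are
  {e, r, s, rs, r², r³, r⁴, r⁵, r⁶, r⁷, r⁸, r⁹, r²s, r³s, r¹², r¹³, r¹¹, r¹⁰, r¹⁴, r¹⁵, r¹⁶, r¹⁷, r¹⁸, r⁴s, r⁵s, r⁶s, r⁷s, r⁸s, r⁹s, r¹²s, r¹³s, r¹¹s, r¹⁰s, r¹⁴s, r¹⁵s, r¹⁶s, r¹⁷s, r¹⁸s}.
No further products give new elements, so |G| = 38.

Answer: 38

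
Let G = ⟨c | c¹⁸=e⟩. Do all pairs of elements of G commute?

G has a single generator, so G is cyclic and hence abelian.

Answer: Yes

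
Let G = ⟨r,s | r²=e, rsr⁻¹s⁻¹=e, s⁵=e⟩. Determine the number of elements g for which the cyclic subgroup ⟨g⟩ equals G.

G is cyclic of order 10. An element generates G iff its order is 10, and a cyclic group of order 10 has exactly φ(10) = 4 such elements.

Answer: 4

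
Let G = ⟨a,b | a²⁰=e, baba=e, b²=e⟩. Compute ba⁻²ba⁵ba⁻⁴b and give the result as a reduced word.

Multiply left to right, reducing at each step:
  b · a⁻² = a²b
  (a²b) · b = a²
  (a²) · a⁵ = a⁷
  (a⁷) · b = a⁷b
  (a⁷b) · a⁻⁴ = a¹¹b
  (a¹¹b) · b = a¹¹

Answer: a¹¹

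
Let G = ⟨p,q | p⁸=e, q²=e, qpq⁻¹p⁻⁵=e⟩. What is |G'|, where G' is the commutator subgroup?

G' = [G, G] is generated by all commutators. The generator-pair commutators are: [p, q] = p⁴.
The subgroup they normally generate is {e, p⁴}, of order 2.
Check: |G/G'| = 16/2 = 8 is the order of the abelianisation.

Answer: 2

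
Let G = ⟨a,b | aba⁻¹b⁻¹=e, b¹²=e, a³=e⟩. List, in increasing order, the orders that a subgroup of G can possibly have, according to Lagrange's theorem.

|G| = 36 = 2² · 3². By Lagrange's theorem the order of any subgroup divides 36; the divisors of 36 are 1, 2, 3, 4, 6, 9, 12, 18, 36.

Answer: 1, 2, 3, 4, 6, 9, 12, 18, 36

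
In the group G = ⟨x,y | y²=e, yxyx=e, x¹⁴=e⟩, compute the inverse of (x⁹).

The order of (x⁹) is 14 (smallest k with (x⁹)ᵏ = e), so (x⁹)⁻¹ = (x⁹)¹³ = x⁵.
Check: (x⁹) · (x⁵) → (x⁹) · x⁵ = e, giving e as required.

Answer: x⁵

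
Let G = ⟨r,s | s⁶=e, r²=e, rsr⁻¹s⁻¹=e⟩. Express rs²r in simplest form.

Multiply left to right, reducing at each step:
  r · s² = rs²
  (rs²) · r = s²

Answer: s²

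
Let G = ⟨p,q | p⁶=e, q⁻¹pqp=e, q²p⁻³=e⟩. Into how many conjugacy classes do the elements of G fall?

The conjugacy classes (representative and size) are:
  [e] (size 1), [p] (size 2), [p²] (size 2), [p³] (size 1), [pq⁻¹] (size 3), [p²q⁻¹] (size 3).
Class equation: 1 + 2 + 2 + 1 + 3 + 3 = 12 = |G|. So G has 6 conjugacy classes.

Answer: 6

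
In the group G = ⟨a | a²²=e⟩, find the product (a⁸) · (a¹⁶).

Compute (a⁸) · (a¹⁶) by multiplying left to right and reducing via the relations at each step:
  (a⁸) · a¹⁶ = a²

Answer: a²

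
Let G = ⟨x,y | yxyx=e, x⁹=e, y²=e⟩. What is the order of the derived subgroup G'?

G' = [G, G] is generated by all commutators. The generator-pair commutators are: [x, y] = x².
The subgroup they normally generate is {e, x, x², x³, x⁴, x⁵, x⁶, x⁷, x⁸}, of order 9.
Check: |G/G'| = 18/9 = 2 is the order of the abelianisation.

Answer: 9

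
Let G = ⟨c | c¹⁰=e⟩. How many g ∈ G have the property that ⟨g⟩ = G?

G is cyclic of order 10. An element generates G iff its order is 10, and a cyclic group of order 10 has exactly φ(10) = 4 such elements.

Answer: 4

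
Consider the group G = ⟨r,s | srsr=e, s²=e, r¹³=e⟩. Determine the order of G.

Enumerate words in the generators, reducing via the relations: the distinct elements are
  {e, r, s, rs, r², r³, r⁴, r⁵, r⁶, r⁷, r⁸, r⁹, r²s, r³s, r¹², r¹¹, r¹⁰, r⁴s, r⁵s, r⁶s, r⁷s, r⁸s, r⁹s, r¹²s, r¹¹s, r¹⁰s}.
No further products give new elements, so |G| = 26.

Answer: 26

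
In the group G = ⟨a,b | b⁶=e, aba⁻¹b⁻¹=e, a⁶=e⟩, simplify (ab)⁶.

Compute successive powers of (ab), reducing at each step:
  (ab)²: (ab) · a = a²b;   (a²b) · b = a²b²
  (ab)³: (a²b²) · a = a³b²;   (a³b²) · b = a³b³
  (ab)⁴: (a³b³) · a = a⁴b³;   (a⁴b³) · b = a⁴b⁴
  (ab)⁵: (a⁴b⁴) · a = a⁵b⁴;   (a⁵b⁴) · b = a⁵b⁵
  (ab)⁶: (a⁵b⁵) · a = b⁵;   (b⁵) · b = e

Answer: e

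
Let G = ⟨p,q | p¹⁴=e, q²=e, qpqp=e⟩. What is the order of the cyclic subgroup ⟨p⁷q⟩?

|⟨p⁷q⟩| equals the order of p⁷q. Compute successive powers until reaching e:
  (p⁷q)¹ = p⁷q, (p⁷q)² = e.
The smallest positive k with (p⁷q)ᵏ = e is 2, so |⟨p⁷q⟩| = 2.

Answer: 2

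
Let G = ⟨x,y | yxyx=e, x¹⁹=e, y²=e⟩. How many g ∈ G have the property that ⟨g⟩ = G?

⟨g⟩ = G would require ord(g) = |G| = 38, but the maximum element order in G is 19 < 38. So G is not cyclic and no single element generates it: the count is 0.

Answer: 0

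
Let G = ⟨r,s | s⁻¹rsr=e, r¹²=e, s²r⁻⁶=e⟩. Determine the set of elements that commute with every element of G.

An element z ∈ Z(G) iff z commutes with every generator.
For example r⁶ is central: (r⁶)·r = r⁷ = r·(r⁶); (r⁶)·s = s⁻¹ = s·(r⁶).
Whereas r ∉ Z(G) since r·s = rs ≠ r⁵s⁻¹ = s·r.
Checking each of the 24 elements this way gives Z(G) = {e, r⁶}, of order 2.

Answer: {e, r⁶}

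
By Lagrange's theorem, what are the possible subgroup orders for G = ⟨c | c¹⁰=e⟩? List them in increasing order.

|G| = 10 = 2 · 5. By Lagrange's theorem the order of any subgroup divides 10; the divisors of 10 are 1, 2, 5, 10.

Answer: 1, 2, 5, 10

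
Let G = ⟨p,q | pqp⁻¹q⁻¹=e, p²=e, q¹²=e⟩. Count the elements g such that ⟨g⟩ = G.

⟨g⟩ = G would require ord(g) = |G| = 24, but the maximum element order in G is 12 < 24. So G is not cyclic and no single element generates it: the count is 0.

Answer: 0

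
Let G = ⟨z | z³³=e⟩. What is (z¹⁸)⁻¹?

The order of (z¹⁸) is 11 (smallest k with (z¹⁸)ᵏ = e), so (z¹⁸)⁻¹ = (z¹⁸)¹⁰ = z¹⁵.
Check: (z¹⁸) · (z¹⁵) → (z¹⁸) · z¹⁵ = e, giving e as required.

Answer: z¹⁵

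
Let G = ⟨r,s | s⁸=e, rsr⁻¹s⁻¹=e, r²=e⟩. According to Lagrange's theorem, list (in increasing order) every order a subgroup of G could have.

|G| = 16 = 2⁴. By Lagrange's theorem the order of any subgroup divides 16; the divisors of 16 are 1, 2, 4, 8, 16.

Answer: 1, 2, 4, 8, 16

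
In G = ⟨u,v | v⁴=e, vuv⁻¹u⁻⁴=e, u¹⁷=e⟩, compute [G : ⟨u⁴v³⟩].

First find ord(u⁴v³) by computing successive powers:
  (u⁴v³)¹ = u⁴v³, (u⁴v³)² = u⁵v², (u⁴v³)³ = uv, (u⁴v³)⁴ = e.
So |⟨u⁴v³⟩| = ord(u⁴v³) = 4. With |G| = 68, by Lagrange [G : ⟨u⁴v³⟩] = 68/4 = 17.

Answer: 17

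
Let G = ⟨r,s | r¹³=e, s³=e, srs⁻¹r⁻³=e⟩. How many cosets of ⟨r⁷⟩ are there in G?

First find ord(r⁷) by computing successive powers:
  (r⁷)¹ = r⁷, (r⁷)² = r, (r⁷)³ = r⁸, (r⁷)⁴ = r², (r⁷)⁵ = r⁹, (r⁷)⁶ = r³, (r⁷)⁷ = r¹⁰, (r⁷)⁸ = r⁴, (r⁷)⁹ = r¹¹, (r⁷)¹⁰ = r⁵, (r⁷)¹¹ = r¹², (r⁷)¹² = r⁶, (r⁷)¹³ = e.
So |⟨r⁷⟩| = ord(r⁷) = 13. With |G| = 39, by Lagrange [G : ⟨r⁷⟩] = 39/13 = 3.

Answer: 3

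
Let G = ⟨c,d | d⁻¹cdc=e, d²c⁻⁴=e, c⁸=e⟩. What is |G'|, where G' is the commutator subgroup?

G' = [G, G] is generated by all commutators. The generator-pair commutators are: [c, d] = c².
The subgroup they normally generate is {e, c², c⁴, c⁶}, of order 4.
Check: |G/G'| = 16/4 = 4 is the order of the abelianisation.

Answer: 4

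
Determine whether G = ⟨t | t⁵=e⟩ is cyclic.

|G| = 5. The element t has order 5 (its powers give 5 distinct elements), so ⟨t⟩ = G and G is cyclic.

Answer: Yes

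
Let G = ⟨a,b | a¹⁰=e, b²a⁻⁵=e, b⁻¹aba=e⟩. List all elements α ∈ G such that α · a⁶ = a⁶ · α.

⟨a⁶⟩ ⊆ C_G(a⁶) since powers of a⁶ commute with a⁶; so |C_G(a⁶)| ≥ |⟨a⁶⟩| = 5.
By orbit–stabilizer, |C_G(a⁶)| = |G| / |conj. class of a⁶| = 20 / 2 = 10.
The 10 elements commuting with a⁶ are {e, a, a², a³, a⁴, a⁵, a⁶, a⁷, a⁸, a⁹}.

Answer: {e, a, a², a³, a⁴, a⁵, a⁶, a⁷, a⁸, a⁹}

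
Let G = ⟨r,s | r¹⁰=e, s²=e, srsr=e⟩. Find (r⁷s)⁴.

Compute successive powers of (r⁷s), reducing at each step:
  (r⁷s)²: (r⁷s) · r⁷ = s;   s · s = e
  (r⁷s)³: e · r⁷ = r⁷;   (r⁷) · s = r⁷s
  (r⁷s)⁴: (r⁷s) · r⁷ = s;   s · s = e

Answer: e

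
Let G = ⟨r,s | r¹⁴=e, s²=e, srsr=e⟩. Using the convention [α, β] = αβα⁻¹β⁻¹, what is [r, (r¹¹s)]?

[r, (r¹¹s)] = r·(r¹¹s)·r⁻¹·(r¹¹s)⁻¹.
  r · (r¹¹s) = r¹²s
  (r¹²s) · (r¹³) = r¹³s
  (r¹³s) · (r¹¹s) = r²

Answer: r²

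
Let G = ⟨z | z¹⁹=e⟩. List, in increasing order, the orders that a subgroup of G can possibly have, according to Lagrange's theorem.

|G| = 19 = 19. By Lagrange's theorem the order of any subgroup divides 19; the divisors of 19 are 1, 19.

Answer: 1, 19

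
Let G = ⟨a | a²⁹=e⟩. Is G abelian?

G has a single generator, so G is cyclic and hence abelian.

Answer: Yes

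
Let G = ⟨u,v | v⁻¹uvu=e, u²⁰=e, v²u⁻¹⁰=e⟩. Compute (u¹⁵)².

Compute successive powers of (u¹⁵), reducing at each step:
  (u¹⁵)²: (u¹⁵) · u¹⁵ = u¹⁰

Answer: u¹⁰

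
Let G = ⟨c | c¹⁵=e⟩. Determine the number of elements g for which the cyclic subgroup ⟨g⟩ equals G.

G is cyclic of order 15. An element generates G iff its order is 15, and a cyclic group of order 15 has exactly φ(15) = 8 such elements.

Answer: 8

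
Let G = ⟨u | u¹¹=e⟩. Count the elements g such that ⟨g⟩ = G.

G is cyclic of order 11. An element generates G iff its order is 11, and a cyclic group of order 11 has exactly φ(11) = 10 such elements.

Answer: 10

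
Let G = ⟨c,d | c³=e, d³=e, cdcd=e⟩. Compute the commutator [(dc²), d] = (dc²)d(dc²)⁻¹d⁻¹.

[(dc²), d] = (dc²)·d·(dc²)⁻¹·d⁻¹.
  (dc²) · d = cd²c
  (cd²c) · (cd²) = c²
  (c²) · (d²) = c²d²

Answer: c²d²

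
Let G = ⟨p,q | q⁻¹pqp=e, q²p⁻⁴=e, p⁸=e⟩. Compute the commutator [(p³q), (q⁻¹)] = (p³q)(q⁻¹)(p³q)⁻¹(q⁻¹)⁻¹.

[(p³q), (q⁻¹)] = (p³q)·(q⁻¹)·(p³q)⁻¹·(q⁻¹)⁻¹.
  (p³q) · (q⁻¹) = p³
  (p³) · (p³q⁻¹) = p²q
  (p²q) · q = p⁶

Answer: p⁶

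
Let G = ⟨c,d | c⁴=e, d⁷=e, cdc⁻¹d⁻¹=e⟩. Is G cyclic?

|G| = 28. The element cd has order 28 (its powers give 28 distinct elements), so ⟨cd⟩ = G and G is cyclic.

Answer: Yes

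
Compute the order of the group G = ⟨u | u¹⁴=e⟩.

G is generated by a single element, so G is cyclic. The relator gives u¹⁴ = e and no smaller power is forced to be e, so the 14 powers {e, u, u², u³, u⁴, u⁵, u⁶, u⁷, u⁸, u⁹, u¹², u¹³, u¹¹, u¹⁰} are distinct. Hence |G| = 14.

Answer: 14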